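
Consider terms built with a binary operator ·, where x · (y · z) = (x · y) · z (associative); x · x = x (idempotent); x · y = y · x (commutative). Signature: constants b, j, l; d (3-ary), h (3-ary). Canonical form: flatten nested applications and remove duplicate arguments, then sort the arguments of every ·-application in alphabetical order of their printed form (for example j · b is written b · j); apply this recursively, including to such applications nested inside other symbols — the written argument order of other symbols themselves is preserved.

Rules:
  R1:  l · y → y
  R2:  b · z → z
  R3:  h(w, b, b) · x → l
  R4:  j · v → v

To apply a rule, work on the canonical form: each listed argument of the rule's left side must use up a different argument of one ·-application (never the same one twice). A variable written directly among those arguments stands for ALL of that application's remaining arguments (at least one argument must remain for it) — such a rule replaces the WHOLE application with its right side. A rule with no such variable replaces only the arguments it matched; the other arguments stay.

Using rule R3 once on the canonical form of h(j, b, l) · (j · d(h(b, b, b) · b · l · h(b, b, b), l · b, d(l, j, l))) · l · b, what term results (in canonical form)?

Answer: b · d(l, b · l, d(l, j, l)) · h(j, b, l) · j · l

Derivation:
Canonical form:  b · d(b · h(b, b, b) · l, b · l, d(l, j, l)) · h(j, b, l) · j · l
R3 matches:  uses h(b, b, b);  w := b, x := b · l
The variable takes the whole remainder — replace the entire application.
Result:  b · d(l, b · l, d(l, j, l)) · h(j, b, l) · j · l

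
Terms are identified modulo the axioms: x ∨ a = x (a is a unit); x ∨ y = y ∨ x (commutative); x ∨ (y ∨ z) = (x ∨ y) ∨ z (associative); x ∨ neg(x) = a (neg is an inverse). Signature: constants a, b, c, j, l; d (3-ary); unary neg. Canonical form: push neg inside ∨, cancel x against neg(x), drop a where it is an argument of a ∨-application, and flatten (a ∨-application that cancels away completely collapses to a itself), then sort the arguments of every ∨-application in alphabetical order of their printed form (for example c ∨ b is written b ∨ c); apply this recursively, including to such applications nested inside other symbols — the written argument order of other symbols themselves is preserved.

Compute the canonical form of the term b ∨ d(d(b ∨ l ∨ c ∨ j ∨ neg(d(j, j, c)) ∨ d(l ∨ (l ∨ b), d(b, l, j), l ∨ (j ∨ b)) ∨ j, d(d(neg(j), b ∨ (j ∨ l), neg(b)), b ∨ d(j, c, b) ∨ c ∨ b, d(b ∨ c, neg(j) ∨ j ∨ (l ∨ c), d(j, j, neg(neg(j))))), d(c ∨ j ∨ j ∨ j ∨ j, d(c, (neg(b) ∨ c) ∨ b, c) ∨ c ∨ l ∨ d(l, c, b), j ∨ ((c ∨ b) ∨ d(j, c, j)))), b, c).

Push neg inside:  distribute neg over ∨ and collapse double neg
Collect terms:  b ∨ d(d(b ∨ c ∨ d(b ∨ l ∨ l, d(b, l, j), b ∨ j ∨ l) ∨ j ∨ j ∨ l ∨ neg(d(j, j, c)), d(d(neg(j), b ∨ j ∨ l, neg(b)), b ∨ b ∨ c ∨ d(j, c, b), d(b ∨ c, c ∨ l, d(j, j, j))), d(c ∨ j ∨ j ∨ j ∨ j, c ∨ d(c, c, c) ∨ d(l, c, b) ∨ l, b ∨ c ∨ d(j, c, j) ∨ j)), b, c)

Answer: b ∨ d(d(b ∨ c ∨ d(b ∨ l ∨ l, d(b, l, j), b ∨ j ∨ l) ∨ j ∨ j ∨ l ∨ neg(d(j, j, c)), d(d(neg(j), b ∨ j ∨ l, neg(b)), b ∨ b ∨ c ∨ d(j, c, b), d(b ∨ c, c ∨ l, d(j, j, j))), d(c ∨ j ∨ j ∨ j ∨ j, c ∨ d(c, c, c) ∨ d(l, c, b) ∨ l, b ∨ c ∨ d(j, c, j) ∨ j)), b, c)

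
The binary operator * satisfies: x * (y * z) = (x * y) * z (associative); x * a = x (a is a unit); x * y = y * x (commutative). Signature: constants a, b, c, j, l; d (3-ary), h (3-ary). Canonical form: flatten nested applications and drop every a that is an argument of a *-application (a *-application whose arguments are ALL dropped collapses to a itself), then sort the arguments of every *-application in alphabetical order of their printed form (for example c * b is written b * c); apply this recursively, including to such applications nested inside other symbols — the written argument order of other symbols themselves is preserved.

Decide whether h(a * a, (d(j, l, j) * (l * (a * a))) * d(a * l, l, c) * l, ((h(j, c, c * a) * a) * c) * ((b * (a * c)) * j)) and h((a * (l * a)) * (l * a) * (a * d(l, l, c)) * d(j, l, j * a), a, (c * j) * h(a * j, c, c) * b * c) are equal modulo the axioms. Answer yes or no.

Left:  h(a * a, (d(j, l, j) * (l * (a * a))) * d(a * l, l, c) * l, ((h(j, c, c * a) * a) * c) * ((b * (a * c)) * j))
  Descend into:  ((h(j, c, c * a) * a) * c) * ((b * (a * c)) * j)
  Un-nest:  h(j, c, c * a) * a * c * b * a * c * j
  Canonicalize subterm:  h(j, c, c * a)  →  h(j, c, c)
  Units out:  drop a (×2)
  Sort:  b * c * c * h(j, c, c) * j
  Put back:  h(a, d(j, l, j) * d(l, l, c) * l * l, b * c * c * h(j, c, c) * j)
Right:  h((a * (l * a)) * (l * a) * (a * d(l, l, c)) * d(j, l, j * a), a, (c * j) * h(a * j, c, c) * b * c)
  Descend into:  (a * (l * a)) * (l * a) * (a * d(l, l, c)) * d(j, l, j * a)
  Un-nest:  a * l * a * l * a * a * d(l, l, c) * d(j, l, j * a)
  Canonicalize subterm:  d(j, l, j * a)  →  d(j, l, j)
  Unit:  drop a (×4)
  Sort:  d(j, l, j) * d(l, l, c) * l * l
  Reassemble:  h(d(j, l, j) * d(l, l, c) * l * l, a, b * c * c * h(j, c, c) * j)

Answer: no — h(a, d(j, l, j) * d(l, l, c) * l * l, b * c * c * h(j, c, c) * j) vs h(d(j, l, j) * d(l, l, c) * l * l, a, b * c * c * h(j, c, c) * j)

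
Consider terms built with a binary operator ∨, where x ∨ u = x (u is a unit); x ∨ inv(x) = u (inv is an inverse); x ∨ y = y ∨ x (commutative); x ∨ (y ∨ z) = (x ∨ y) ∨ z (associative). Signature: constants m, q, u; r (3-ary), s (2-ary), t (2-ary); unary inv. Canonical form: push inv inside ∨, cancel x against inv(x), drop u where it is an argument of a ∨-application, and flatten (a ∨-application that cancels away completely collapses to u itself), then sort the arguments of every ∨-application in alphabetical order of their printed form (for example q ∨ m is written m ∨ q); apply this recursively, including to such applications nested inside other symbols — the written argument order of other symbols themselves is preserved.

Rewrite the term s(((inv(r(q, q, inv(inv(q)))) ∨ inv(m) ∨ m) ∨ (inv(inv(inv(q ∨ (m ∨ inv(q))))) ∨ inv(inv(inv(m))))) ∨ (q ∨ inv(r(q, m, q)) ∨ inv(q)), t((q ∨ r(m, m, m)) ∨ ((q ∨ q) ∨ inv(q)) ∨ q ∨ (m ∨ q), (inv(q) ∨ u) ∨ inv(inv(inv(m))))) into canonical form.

Answer: s(inv(m) ∨ inv(m) ∨ inv(r(q, m, q)) ∨ inv(r(q, q, q)), t(m ∨ q ∨ q ∨ q ∨ q ∨ r(m, m, m), inv(m) ∨ inv(q)))

Derivation:
Focus inside:  ((inv(r(q, q, inv(inv(q)))) ∨ inv(m) ∨ m) ∨ (inv(inv(inv(q ∨ (m ∨ inv(q))))) ∨ inv(inv(inv(m))))) ∨ (q ∨ inv(r(q, m, q)) ∨ inv(q))
Push inv inside:  distribute inv over ∨ and collapse double inv
Cancel:  q cancels
Collect terms:  inv(r(q, q, q)) ∨ inv(m) ∨ inv(m) ∨ inv(r(q, m, q))
Sort:  inv(m) ∨ inv(m) ∨ inv(r(q, m, q)) ∨ inv(r(q, q, q))
Rebuild:  s(inv(m) ∨ inv(m) ∨ inv(r(q, m, q)) ∨ inv(r(q, q, q)), t(m ∨ q ∨ q ∨ q ∨ q ∨ r(m, m, m), inv(m) ∨ inv(q)))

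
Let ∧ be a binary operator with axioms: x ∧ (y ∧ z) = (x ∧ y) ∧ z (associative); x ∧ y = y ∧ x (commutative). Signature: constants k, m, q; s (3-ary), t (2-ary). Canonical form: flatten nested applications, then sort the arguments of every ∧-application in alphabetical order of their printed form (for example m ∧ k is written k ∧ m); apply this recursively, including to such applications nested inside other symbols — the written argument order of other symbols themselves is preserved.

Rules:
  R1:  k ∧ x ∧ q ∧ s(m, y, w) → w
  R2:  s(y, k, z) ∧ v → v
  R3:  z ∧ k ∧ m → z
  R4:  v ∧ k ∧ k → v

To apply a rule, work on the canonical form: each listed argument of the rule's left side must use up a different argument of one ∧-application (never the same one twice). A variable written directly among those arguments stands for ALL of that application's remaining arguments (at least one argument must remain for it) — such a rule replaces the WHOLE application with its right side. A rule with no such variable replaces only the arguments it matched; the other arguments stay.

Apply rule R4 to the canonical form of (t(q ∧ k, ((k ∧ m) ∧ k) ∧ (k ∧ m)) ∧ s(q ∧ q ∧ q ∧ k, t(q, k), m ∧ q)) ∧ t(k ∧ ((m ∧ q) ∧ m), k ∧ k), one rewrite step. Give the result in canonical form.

Answer: s(k ∧ q ∧ q ∧ q, t(q, k), m ∧ q) ∧ t(k ∧ m ∧ m ∧ q, k ∧ k) ∧ t(k ∧ q, k ∧ m ∧ m)

Derivation:
Canonical form:  s(k ∧ q ∧ q ∧ q, t(q, k), m ∧ q) ∧ t(k ∧ m ∧ m ∧ q, k ∧ k) ∧ t(k ∧ q, k ∧ k ∧ k ∧ m ∧ m)
Apply R4:  consuming k, k;  v := k ∧ m ∧ m
The extension variable absorbs all remaining arguments, so the whole application is rewritten.
Giving:  s(k ∧ q ∧ q ∧ q, t(q, k), m ∧ q) ∧ t(k ∧ m ∧ m ∧ q, k ∧ k) ∧ t(k ∧ q, k ∧ m ∧ m)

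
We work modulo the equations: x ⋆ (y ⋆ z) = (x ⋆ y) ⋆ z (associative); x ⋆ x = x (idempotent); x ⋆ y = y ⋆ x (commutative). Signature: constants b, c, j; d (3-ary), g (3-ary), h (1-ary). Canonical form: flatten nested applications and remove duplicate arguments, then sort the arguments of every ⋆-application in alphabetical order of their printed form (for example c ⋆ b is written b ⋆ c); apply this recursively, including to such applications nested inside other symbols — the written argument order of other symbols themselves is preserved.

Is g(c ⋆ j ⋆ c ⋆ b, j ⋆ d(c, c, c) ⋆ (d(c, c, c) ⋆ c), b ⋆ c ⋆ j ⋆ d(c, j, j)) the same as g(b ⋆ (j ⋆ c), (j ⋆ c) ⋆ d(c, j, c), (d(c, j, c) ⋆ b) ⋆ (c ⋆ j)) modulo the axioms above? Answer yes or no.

Answer: no — g(b ⋆ c ⋆ j, c ⋆ d(c, c, c) ⋆ j, b ⋆ c ⋆ d(c, j, j) ⋆ j) vs g(b ⋆ c ⋆ j, c ⋆ d(c, j, c) ⋆ j, b ⋆ c ⋆ d(c, j, c) ⋆ j)

Derivation:
Left:  g(c ⋆ j ⋆ c ⋆ b, j ⋆ d(c, c, c) ⋆ (d(c, c, c) ⋆ c), b ⋆ c ⋆ j ⋆ d(c, j, j))
  Focus inside:  j ⋆ d(c, c, c) ⋆ (d(c, c, c) ⋆ c)
  Flatten:  j ⋆ d(c, c, c) ⋆ d(c, c, c) ⋆ c
  Deduplicate:  drop duplicate d(c, c, c)
  Order the arguments:  c ⋆ d(c, c, c) ⋆ j
  Reassemble:  g(b ⋆ c ⋆ j, c ⋆ d(c, c, c) ⋆ j, b ⋆ c ⋆ d(c, j, j) ⋆ j)
Right:  g(b ⋆ (j ⋆ c), (j ⋆ c) ⋆ d(c, j, c), (d(c, j, c) ⋆ b) ⋆ (c ⋆ j))
  Descend into:  (d(c, j, c) ⋆ b) ⋆ (c ⋆ j)
  Un-nest:  d(c, j, c) ⋆ b ⋆ c ⋆ j
  Sort arguments:  b ⋆ c ⋆ d(c, j, c) ⋆ j
  Put back:  g(b ⋆ c ⋆ j, c ⋆ d(c, j, c) ⋆ j, b ⋆ c ⋆ d(c, j, c) ⋆ j)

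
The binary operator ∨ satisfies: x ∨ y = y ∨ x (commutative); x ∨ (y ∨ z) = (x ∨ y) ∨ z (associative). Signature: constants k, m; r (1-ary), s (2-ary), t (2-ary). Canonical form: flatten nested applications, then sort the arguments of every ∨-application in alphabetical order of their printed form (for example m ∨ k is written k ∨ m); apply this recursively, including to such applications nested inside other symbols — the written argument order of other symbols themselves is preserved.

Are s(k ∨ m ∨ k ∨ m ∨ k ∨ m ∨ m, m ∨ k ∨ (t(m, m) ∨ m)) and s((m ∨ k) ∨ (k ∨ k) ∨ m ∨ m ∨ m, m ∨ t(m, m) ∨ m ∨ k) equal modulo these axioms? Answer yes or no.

Answer: yes — both canonical forms are s(k ∨ k ∨ k ∨ m ∨ m ∨ m ∨ m, k ∨ m ∨ m ∨ t(m, m))

Derivation:
Left:  s(k ∨ m ∨ k ∨ m ∨ k ∨ m ∨ m, m ∨ k ∨ (t(m, m) ∨ m))
  Work inside:  m ∨ k ∨ (t(m, m) ∨ m)
  Flatten:  m ∨ k ∨ t(m, m) ∨ m
  Sort:  k ∨ m ∨ m ∨ t(m, m)
  Rebuild:  s(k ∨ k ∨ k ∨ m ∨ m ∨ m ∨ m, k ∨ m ∨ m ∨ t(m, m))
Right:  s((m ∨ k) ∨ (k ∨ k) ∨ m ∨ m ∨ m, m ∨ t(m, m) ∨ m ∨ k)
  Focus inside:  (m ∨ k) ∨ (k ∨ k) ∨ m ∨ m ∨ m
  Merge nested applications:  m ∨ k ∨ k ∨ k ∨ m ∨ m ∨ m
  Sort:  k ∨ k ∨ k ∨ m ∨ m ∨ m ∨ m
  Rebuild:  s(k ∨ k ∨ k ∨ m ∨ m ∨ m ∨ m, k ∨ m ∨ m ∨ t(m, m))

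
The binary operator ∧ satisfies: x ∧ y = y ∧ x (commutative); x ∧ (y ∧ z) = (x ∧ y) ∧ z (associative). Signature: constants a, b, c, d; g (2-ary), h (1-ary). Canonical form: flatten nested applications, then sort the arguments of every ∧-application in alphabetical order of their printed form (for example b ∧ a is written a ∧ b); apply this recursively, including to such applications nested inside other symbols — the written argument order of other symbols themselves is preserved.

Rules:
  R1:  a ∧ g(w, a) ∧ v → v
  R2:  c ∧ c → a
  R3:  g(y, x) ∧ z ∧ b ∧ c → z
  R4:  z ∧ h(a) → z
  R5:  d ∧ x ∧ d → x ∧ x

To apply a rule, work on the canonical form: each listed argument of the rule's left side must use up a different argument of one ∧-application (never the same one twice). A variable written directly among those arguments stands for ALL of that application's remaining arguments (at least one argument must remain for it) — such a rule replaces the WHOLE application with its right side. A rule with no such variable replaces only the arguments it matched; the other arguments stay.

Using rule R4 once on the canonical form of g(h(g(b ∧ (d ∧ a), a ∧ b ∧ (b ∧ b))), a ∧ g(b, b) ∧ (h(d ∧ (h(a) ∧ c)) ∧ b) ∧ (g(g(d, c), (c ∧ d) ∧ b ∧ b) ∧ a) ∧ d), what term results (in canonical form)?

Canonical form:  g(h(g(a ∧ b ∧ d, a ∧ b ∧ b ∧ b)), a ∧ a ∧ b ∧ d ∧ g(b, b) ∧ g(g(d, c), b ∧ b ∧ c ∧ d) ∧ h(c ∧ d ∧ h(a)))
Match R4:  consume h(a);  z := c ∧ d
Every leftover argument binds to the variable; the entire application is replaced.
Giving:  g(h(g(a ∧ b ∧ d, a ∧ b ∧ b ∧ b)), a ∧ a ∧ b ∧ d ∧ g(b, b) ∧ g(g(d, c), b ∧ b ∧ c ∧ d) ∧ h(c ∧ d))

Answer: g(h(g(a ∧ b ∧ d, a ∧ b ∧ b ∧ b)), a ∧ a ∧ b ∧ d ∧ g(b, b) ∧ g(g(d, c), b ∧ b ∧ c ∧ d) ∧ h(c ∧ d))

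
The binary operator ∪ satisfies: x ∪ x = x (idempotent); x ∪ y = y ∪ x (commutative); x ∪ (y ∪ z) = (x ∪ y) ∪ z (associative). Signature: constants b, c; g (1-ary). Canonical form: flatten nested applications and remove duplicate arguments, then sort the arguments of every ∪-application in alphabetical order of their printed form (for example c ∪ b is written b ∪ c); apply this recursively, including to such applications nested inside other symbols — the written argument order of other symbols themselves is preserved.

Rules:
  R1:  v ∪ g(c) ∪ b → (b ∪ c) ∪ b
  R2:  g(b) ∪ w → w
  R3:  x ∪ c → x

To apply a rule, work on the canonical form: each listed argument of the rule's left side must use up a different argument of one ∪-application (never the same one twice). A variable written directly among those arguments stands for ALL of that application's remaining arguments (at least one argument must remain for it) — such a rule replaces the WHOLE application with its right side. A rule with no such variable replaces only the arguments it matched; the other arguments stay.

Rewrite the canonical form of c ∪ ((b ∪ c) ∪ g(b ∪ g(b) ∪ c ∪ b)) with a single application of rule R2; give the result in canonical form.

Canonical form:  b ∪ c ∪ g(b ∪ c ∪ g(b))
R2 matches:  uses g(b);  w := b ∪ c
Every leftover argument binds to the variable; the entire application is replaced.
Giving:  b ∪ c ∪ g(b ∪ c)

Answer: b ∪ c ∪ g(b ∪ c)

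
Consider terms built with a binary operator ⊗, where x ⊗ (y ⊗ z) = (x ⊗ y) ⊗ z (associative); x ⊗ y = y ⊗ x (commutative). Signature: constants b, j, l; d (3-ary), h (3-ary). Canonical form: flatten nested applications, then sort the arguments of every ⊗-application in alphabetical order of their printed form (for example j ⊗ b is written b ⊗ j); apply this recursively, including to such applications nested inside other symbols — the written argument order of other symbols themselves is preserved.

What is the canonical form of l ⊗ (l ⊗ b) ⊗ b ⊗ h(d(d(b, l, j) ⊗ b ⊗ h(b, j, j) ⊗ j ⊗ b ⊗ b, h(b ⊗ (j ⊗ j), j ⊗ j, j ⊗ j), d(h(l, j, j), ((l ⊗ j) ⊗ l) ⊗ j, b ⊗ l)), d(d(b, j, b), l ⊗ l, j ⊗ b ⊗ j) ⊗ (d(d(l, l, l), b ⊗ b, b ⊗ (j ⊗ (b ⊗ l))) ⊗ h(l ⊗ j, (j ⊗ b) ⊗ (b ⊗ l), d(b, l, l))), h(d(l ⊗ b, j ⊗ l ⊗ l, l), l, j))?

Flatten:  l ⊗ l ⊗ b ⊗ b ⊗ h(d(d(b, l, j) ⊗ b ⊗ h(b, j, j) ⊗ j ⊗ b ⊗ b, h(b ⊗ (j ⊗ j), j ⊗ j, j ⊗ j), d(h(l, j, j), ((l ⊗ j) ⊗ l) ⊗ j, b ⊗ l)), d(d(b, j, b), l ⊗ l, j ⊗ b ⊗ j) ⊗ (d(d(l, l, l), b ⊗ b, b ⊗ (j ⊗ (b ⊗ l))) ⊗ h(l ⊗ j, (j ⊗ b) ⊗ (b ⊗ l), d(b, l, l))), h(d(l ⊗ b, j ⊗ l ⊗ l, l), l, j))
Simplify inside:  h(d(d(b, l, j) ⊗ b ⊗ h(b, j, j) ⊗ j ⊗ b ⊗ b, h(b ⊗ (j ⊗ j), j ⊗ j, j ⊗ j), d(h(l, j, j), ((l ⊗ j) ⊗ l) ⊗ j, b ⊗ l)), d(d(b, j, b), l ⊗ l, j ⊗ b ⊗ j) ⊗ (d(d(l, l, l), b ⊗ b, b ⊗ (j ⊗ (b ⊗ l))) ⊗ h(l ⊗ j, (j ⊗ b) ⊗ (b ⊗ l), d(b, l, l))), h(d(l ⊗ b, j ⊗ l ⊗ l, l), l, j))  →  h(d(b ⊗ b ⊗ b ⊗ d(b, l, j) ⊗ h(b, j, j) ⊗ j, h(b ⊗ j ⊗ j, j ⊗ j, j ⊗ j), d(h(l, j, j), j ⊗ j ⊗ l ⊗ l, b ⊗ l)), d(d(b, j, b), l ⊗ l, b ⊗ j ⊗ j) ⊗ d(d(l, l, l), b ⊗ b, b ⊗ b ⊗ j ⊗ l) ⊗ h(j ⊗ l, b ⊗ b ⊗ j ⊗ l, d(b, l, l)), h(d(b ⊗ l, j ⊗ l ⊗ l, l), l, j))
Sort:  b ⊗ b ⊗ h(d(b ⊗ b ⊗ b ⊗ d(b, l, j) ⊗ h(b, j, j) ⊗ j, h(b ⊗ j ⊗ j, j ⊗ j, j ⊗ j), d(h(l, j, j), j ⊗ j ⊗ l ⊗ l, b ⊗ l)), d(d(b, j, b), l ⊗ l, b ⊗ j ⊗ j) ⊗ d(d(l, l, l), b ⊗ b, b ⊗ b ⊗ j ⊗ l) ⊗ h(j ⊗ l, b ⊗ b ⊗ j ⊗ l, d(b, l, l)), h(d(b ⊗ l, j ⊗ l ⊗ l, l), l, j)) ⊗ l ⊗ l

Answer: b ⊗ b ⊗ h(d(b ⊗ b ⊗ b ⊗ d(b, l, j) ⊗ h(b, j, j) ⊗ j, h(b ⊗ j ⊗ j, j ⊗ j, j ⊗ j), d(h(l, j, j), j ⊗ j ⊗ l ⊗ l, b ⊗ l)), d(d(b, j, b), l ⊗ l, b ⊗ j ⊗ j) ⊗ d(d(l, l, l), b ⊗ b, b ⊗ b ⊗ j ⊗ l) ⊗ h(j ⊗ l, b ⊗ b ⊗ j ⊗ l, d(b, l, l)), h(d(b ⊗ l, j ⊗ l ⊗ l, l), l, j)) ⊗ l ⊗ l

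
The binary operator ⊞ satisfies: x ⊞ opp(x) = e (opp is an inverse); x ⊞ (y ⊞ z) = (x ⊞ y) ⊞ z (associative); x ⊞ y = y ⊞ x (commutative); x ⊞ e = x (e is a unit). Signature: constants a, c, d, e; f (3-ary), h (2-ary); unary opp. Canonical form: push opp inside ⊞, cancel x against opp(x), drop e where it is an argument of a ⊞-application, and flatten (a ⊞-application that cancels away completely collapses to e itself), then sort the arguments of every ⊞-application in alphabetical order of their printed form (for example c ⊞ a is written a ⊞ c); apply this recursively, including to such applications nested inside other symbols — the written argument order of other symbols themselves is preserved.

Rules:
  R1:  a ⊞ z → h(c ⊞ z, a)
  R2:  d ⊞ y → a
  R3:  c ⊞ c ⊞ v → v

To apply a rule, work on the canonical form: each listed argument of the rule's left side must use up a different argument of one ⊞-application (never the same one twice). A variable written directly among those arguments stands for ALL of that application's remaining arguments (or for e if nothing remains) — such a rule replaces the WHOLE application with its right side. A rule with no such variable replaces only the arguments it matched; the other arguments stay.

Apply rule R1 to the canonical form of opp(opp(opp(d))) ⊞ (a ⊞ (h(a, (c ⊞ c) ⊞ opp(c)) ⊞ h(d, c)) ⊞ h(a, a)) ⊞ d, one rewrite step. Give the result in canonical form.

Answer: h(c ⊞ h(a, a) ⊞ h(a, c) ⊞ h(d, c), a)

Derivation:
Canonical form:  a ⊞ h(a, a) ⊞ h(a, c) ⊞ h(d, c)
Match R1:  consume a;  z := h(a, a) ⊞ h(a, c) ⊞ h(d, c)
The extension variable absorbs all remaining arguments, so the whole application is rewritten.
New term:  h(c ⊞ h(a, a) ⊞ h(a, c) ⊞ h(d, c), a)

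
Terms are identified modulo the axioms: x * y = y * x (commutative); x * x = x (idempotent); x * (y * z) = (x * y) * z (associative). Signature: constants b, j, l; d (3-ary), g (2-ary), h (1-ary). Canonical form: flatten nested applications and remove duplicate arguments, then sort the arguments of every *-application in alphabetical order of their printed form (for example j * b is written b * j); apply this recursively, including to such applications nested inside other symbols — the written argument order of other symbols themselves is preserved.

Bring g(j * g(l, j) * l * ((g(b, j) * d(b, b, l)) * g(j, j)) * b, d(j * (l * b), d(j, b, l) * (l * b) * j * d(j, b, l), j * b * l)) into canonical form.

Focus inside:  j * g(l, j) * l * ((g(b, j) * d(b, b, l)) * g(j, j)) * b
Merge nested applications:  j * g(l, j) * l * g(b, j) * d(b, b, l) * g(j, j) * b
Sort:  b * d(b, b, l) * g(b, j) * g(j, j) * g(l, j) * j * l
Reassemble:  g(b * d(b, b, l) * g(b, j) * g(j, j) * g(l, j) * j * l, d(b * j * l, b * d(j, b, l) * j * l, b * j * l))

Answer: g(b * d(b, b, l) * g(b, j) * g(j, j) * g(l, j) * j * l, d(b * j * l, b * d(j, b, l) * j * l, b * j * l))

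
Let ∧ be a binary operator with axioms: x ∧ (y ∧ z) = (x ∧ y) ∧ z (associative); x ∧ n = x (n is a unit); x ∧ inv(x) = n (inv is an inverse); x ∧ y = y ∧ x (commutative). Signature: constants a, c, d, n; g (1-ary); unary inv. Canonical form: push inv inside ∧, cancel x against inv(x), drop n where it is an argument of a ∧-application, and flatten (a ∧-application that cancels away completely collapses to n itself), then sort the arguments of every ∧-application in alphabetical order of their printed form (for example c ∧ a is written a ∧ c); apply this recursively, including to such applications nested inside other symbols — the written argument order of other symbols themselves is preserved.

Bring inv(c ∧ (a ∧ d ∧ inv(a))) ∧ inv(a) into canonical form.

Answer: inv(a) ∧ inv(c) ∧ inv(d)

Derivation:
Push inv inside:  distribute inv over ∧ and collapse double inv
Combine occurrences:  inv(c) ∧ inv(a) ∧ inv(d)
Sort:  inv(a) ∧ inv(c) ∧ inv(d)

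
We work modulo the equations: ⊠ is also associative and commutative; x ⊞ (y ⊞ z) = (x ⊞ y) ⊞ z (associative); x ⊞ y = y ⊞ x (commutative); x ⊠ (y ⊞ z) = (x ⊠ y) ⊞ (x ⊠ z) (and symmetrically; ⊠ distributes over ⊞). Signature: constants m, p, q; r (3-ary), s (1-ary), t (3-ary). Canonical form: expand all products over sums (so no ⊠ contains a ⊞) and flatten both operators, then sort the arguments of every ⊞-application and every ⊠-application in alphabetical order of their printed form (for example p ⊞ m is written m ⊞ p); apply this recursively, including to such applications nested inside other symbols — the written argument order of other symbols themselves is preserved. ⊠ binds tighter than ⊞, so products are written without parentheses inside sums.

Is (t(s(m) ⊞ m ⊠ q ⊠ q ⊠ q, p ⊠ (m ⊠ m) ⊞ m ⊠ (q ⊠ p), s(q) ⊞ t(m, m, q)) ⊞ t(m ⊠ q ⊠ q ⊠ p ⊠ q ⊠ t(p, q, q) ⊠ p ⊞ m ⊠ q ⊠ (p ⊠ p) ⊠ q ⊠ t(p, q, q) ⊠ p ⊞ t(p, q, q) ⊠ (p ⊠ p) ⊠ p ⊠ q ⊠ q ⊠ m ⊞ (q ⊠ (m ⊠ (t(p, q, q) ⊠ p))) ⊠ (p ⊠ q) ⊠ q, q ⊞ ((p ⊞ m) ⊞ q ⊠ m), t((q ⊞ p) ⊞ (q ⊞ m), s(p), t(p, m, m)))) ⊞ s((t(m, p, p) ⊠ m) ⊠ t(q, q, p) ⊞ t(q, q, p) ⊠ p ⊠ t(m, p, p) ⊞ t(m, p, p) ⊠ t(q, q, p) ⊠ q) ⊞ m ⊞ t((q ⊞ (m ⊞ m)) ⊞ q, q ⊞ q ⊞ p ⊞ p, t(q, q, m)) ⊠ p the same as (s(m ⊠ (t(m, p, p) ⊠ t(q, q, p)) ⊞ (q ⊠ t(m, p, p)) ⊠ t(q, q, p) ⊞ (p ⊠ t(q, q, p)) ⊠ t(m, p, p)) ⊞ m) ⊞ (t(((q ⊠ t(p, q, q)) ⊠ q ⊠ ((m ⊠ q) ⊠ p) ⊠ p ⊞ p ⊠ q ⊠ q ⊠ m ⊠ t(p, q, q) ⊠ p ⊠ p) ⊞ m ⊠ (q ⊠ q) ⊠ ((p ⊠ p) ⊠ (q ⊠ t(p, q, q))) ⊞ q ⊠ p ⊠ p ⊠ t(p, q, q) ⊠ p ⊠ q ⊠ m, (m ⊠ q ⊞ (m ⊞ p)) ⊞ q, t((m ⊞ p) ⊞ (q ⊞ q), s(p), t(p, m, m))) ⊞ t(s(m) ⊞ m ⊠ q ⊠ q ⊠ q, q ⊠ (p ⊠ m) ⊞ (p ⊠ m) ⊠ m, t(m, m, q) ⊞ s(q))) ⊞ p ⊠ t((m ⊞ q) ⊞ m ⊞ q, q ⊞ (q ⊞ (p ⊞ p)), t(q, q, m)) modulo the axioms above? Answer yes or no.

Left:  (t(s(m) ⊞ m ⊠ q ⊠ q ⊠ q, p ⊠ (m ⊠ m) ⊞ m ⊠ (q ⊠ p), s(q) ⊞ t(m, m, q)) ⊞ t(m ⊠ q ⊠ q ⊠ p ⊠ q ⊠ t(p, q, q) ⊠ p ⊞ m ⊠ q ⊠ (p ⊠ p) ⊠ q ⊠ t(p, q, q) ⊠ p ⊞ t(p, q, q) ⊠ (p ⊠ p) ⊠ p ⊠ q ⊠ q ⊠ m ⊞ (q ⊠ (m ⊠ (t(p, q, q) ⊠ p))) ⊠ (p ⊠ q) ⊠ q, q ⊞ ((p ⊞ m) ⊞ q ⊠ m), t((q ⊞ p) ⊞ (q ⊞ m), s(p), t(p, m, m)))) ⊞ s((t(m, p, p) ⊠ m) ⊠ t(q, q, p) ⊞ t(q, q, p) ⊠ p ⊠ t(m, p, p) ⊞ t(m, p, p) ⊠ t(q, q, p) ⊠ q) ⊞ m ⊞ t((q ⊞ (m ⊞ m)) ⊞ q, q ⊞ q ⊞ p ⊞ p, t(q, q, m)) ⊠ p
  Un-nest:  t(m ⊠ q ⊠ q ⊠ q ⊞ s(m), m ⊠ m ⊠ p ⊞ m ⊠ p ⊠ q, s(q) ⊞ t(m, m, q)) ⊞ t(m ⊠ p ⊠ p ⊠ p ⊠ q ⊠ q ⊠ t(p, q, q) ⊞ m ⊠ p ⊠ p ⊠ p ⊠ q ⊠ q ⊠ t(p, q, q) ⊞ m ⊠ p ⊠ p ⊠ q ⊠ q ⊠ q ⊠ t(p, q, q) ⊞ m ⊠ p ⊠ p ⊠ q ⊠ q ⊠ q ⊠ t(p, q, q), m ⊞ m ⊠ q ⊞ p ⊞ q, t(m ⊞ p ⊞ q ⊞ q, s(p), t(p, m, m))) ⊞ s(m ⊠ t(m, p, p) ⊠ t(q, q, p) ⊞ p ⊠ t(m, p, p) ⊠ t(q, q, p) ⊞ q ⊠ t(m, p, p) ⊠ t(q, q, p)) ⊞ m ⊞ p ⊠ t(m ⊞ m ⊞ q ⊞ q, p ⊞ p ⊞ q ⊞ q, t(q, q, m))
  Sort arguments:  m ⊞ p ⊠ t(m ⊞ m ⊞ q ⊞ q, p ⊞ p ⊞ q ⊞ q, t(q, q, m)) ⊞ s(m ⊠ t(m, p, p) ⊠ t(q, q, p) ⊞ p ⊠ t(m, p, p) ⊠ t(q, q, p) ⊞ q ⊠ t(m, p, p) ⊠ t(q, q, p)) ⊞ t(m ⊠ p ⊠ p ⊠ p ⊠ q ⊠ q ⊠ t(p, q, q) ⊞ m ⊠ p ⊠ p ⊠ p ⊠ q ⊠ q ⊠ t(p, q, q) ⊞ m ⊠ p ⊠ p ⊠ q ⊠ q ⊠ q ⊠ t(p, q, q) ⊞ m ⊠ p ⊠ p ⊠ q ⊠ q ⊠ q ⊠ t(p, q, q), m ⊞ m ⊠ q ⊞ p ⊞ q, t(m ⊞ p ⊞ q ⊞ q, s(p), t(p, m, m))) ⊞ t(m ⊠ q ⊠ q ⊠ q ⊞ s(m), m ⊠ m ⊠ p ⊞ m ⊠ p ⊠ q, s(q) ⊞ t(m, m, q))
Right:  (s(m ⊠ (t(m, p, p) ⊠ t(q, q, p)) ⊞ (q ⊠ t(m, p, p)) ⊠ t(q, q, p) ⊞ (p ⊠ t(q, q, p)) ⊠ t(m, p, p)) ⊞ m) ⊞ (t(((q ⊠ t(p, q, q)) ⊠ q ⊠ ((m ⊠ q) ⊠ p) ⊠ p ⊞ p ⊠ q ⊠ q ⊠ m ⊠ t(p, q, q) ⊠ p ⊠ p) ⊞ m ⊠ (q ⊠ q) ⊠ ((p ⊠ p) ⊠ (q ⊠ t(p, q, q))) ⊞ q ⊠ p ⊠ p ⊠ t(p, q, q) ⊠ p ⊠ q ⊠ m, (m ⊠ q ⊞ (m ⊞ p)) ⊞ q, t((m ⊞ p) ⊞ (q ⊞ q), s(p), t(p, m, m))) ⊞ t(s(m) ⊞ m ⊠ q ⊠ q ⊠ q, q ⊠ (p ⊠ m) ⊞ (p ⊠ m) ⊠ m, t(m, m, q) ⊞ s(q))) ⊞ p ⊠ t((m ⊞ q) ⊞ m ⊞ q, q ⊞ (q ⊞ (p ⊞ p)), t(q, q, m))
  Flatten:  s(m ⊠ t(m, p, p) ⊠ t(q, q, p) ⊞ p ⊠ t(m, p, p) ⊠ t(q, q, p) ⊞ q ⊠ t(m, p, p) ⊠ t(q, q, p)) ⊞ m ⊞ t(m ⊠ p ⊠ p ⊠ p ⊠ q ⊠ q ⊠ t(p, q, q) ⊞ m ⊠ p ⊠ p ⊠ p ⊠ q ⊠ q ⊠ t(p, q, q) ⊞ m ⊠ p ⊠ p ⊠ q ⊠ q ⊠ q ⊠ t(p, q, q) ⊞ m ⊠ p ⊠ p ⊠ q ⊠ q ⊠ q ⊠ t(p, q, q), m ⊞ m ⊠ q ⊞ p ⊞ q, t(m ⊞ p ⊞ q ⊞ q, s(p), t(p, m, m))) ⊞ t(m ⊠ q ⊠ q ⊠ q ⊞ s(m), m ⊠ m ⊠ p ⊞ m ⊠ p ⊠ q, s(q) ⊞ t(m, m, q)) ⊞ p ⊠ t(m ⊞ m ⊞ q ⊞ q, p ⊞ p ⊞ q ⊞ q, t(q, q, m))
  Sort:  m ⊞ p ⊠ t(m ⊞ m ⊞ q ⊞ q, p ⊞ p ⊞ q ⊞ q, t(q, q, m)) ⊞ s(m ⊠ t(m, p, p) ⊠ t(q, q, p) ⊞ p ⊠ t(m, p, p) ⊠ t(q, q, p) ⊞ q ⊠ t(m, p, p) ⊠ t(q, q, p)) ⊞ t(m ⊠ p ⊠ p ⊠ p ⊠ q ⊠ q ⊠ t(p, q, q) ⊞ m ⊠ p ⊠ p ⊠ p ⊠ q ⊠ q ⊠ t(p, q, q) ⊞ m ⊠ p ⊠ p ⊠ q ⊠ q ⊠ q ⊠ t(p, q, q) ⊞ m ⊠ p ⊠ p ⊠ q ⊠ q ⊠ q ⊠ t(p, q, q), m ⊞ m ⊠ q ⊞ p ⊞ q, t(m ⊞ p ⊞ q ⊞ q, s(p), t(p, m, m))) ⊞ t(m ⊠ q ⊠ q ⊠ q ⊞ s(m), m ⊠ m ⊠ p ⊞ m ⊠ p ⊠ q, s(q) ⊞ t(m, m, q))

Answer: yes — both canonical forms are m ⊞ p ⊠ t(m ⊞ m ⊞ q ⊞ q, p ⊞ p ⊞ q ⊞ q, t(q, q, m)) ⊞ s(m ⊠ t(m, p, p) ⊠ t(q, q, p) ⊞ p ⊠ t(m, p, p) ⊠ t(q, q, p) ⊞ q ⊠ t(m, p, p) ⊠ t(q, q, p)) ⊞ t(m ⊠ p ⊠ p ⊠ p ⊠ q ⊠ q ⊠ t(p, q, q) ⊞ m ⊠ p ⊠ p ⊠ p ⊠ q ⊠ q ⊠ t(p, q, q) ⊞ m ⊠ p ⊠ p ⊠ q ⊠ q ⊠ q ⊠ t(p, q, q) ⊞ m ⊠ p ⊠ p ⊠ q ⊠ q ⊠ q ⊠ t(p, q, q), m ⊞ m ⊠ q ⊞ p ⊞ q, t(m ⊞ p ⊞ q ⊞ q, s(p), t(p, m, m))) ⊞ t(m ⊠ q ⊠ q ⊠ q ⊞ s(m), m ⊠ m ⊠ p ⊞ m ⊠ p ⊠ q, s(q) ⊞ t(m, m, q))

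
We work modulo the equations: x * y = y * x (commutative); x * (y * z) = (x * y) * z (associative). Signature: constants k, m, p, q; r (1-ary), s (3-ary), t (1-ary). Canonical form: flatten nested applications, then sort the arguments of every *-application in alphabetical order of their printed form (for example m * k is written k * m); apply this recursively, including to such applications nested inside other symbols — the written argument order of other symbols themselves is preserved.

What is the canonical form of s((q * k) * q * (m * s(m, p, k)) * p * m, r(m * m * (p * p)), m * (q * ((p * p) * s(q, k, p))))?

Focus inside:  (q * k) * q * (m * s(m, p, k)) * p * m
Un-nest:  q * k * q * m * s(m, p, k) * p * m
Order the arguments:  k * m * m * p * q * q * s(m, p, k)
Rebuild:  s(k * m * m * p * q * q * s(m, p, k), r(m * m * p * p), m * p * p * q * s(q, k, p))

Answer: s(k * m * m * p * q * q * s(m, p, k), r(m * m * p * p), m * p * p * q * s(q, k, p))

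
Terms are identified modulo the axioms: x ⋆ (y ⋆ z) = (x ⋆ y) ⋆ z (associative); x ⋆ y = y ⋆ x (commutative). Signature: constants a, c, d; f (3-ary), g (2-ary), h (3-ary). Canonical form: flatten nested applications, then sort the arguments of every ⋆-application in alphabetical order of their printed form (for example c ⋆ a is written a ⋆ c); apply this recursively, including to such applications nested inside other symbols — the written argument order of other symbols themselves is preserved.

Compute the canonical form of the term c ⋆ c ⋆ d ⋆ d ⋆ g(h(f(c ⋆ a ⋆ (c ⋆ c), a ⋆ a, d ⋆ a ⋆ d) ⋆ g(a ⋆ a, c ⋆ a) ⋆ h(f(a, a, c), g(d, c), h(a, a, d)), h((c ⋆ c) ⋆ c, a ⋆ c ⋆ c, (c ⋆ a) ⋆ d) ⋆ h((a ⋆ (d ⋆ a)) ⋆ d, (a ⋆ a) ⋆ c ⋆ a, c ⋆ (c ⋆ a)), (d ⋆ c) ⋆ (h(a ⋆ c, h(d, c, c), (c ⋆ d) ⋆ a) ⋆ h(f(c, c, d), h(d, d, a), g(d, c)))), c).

Inside:  g(h(f(c ⋆ a ⋆ (c ⋆ c), a ⋆ a, d ⋆ a ⋆ d) ⋆ g(a ⋆ a, c ⋆ a) ⋆ h(f(a, a, c), g(d, c), h(a, a, d)), h((c ⋆ c) ⋆ c, a ⋆ c ⋆ c, (c ⋆ a) ⋆ d) ⋆ h((a ⋆ (d ⋆ a)) ⋆ d, (a ⋆ a) ⋆ c ⋆ a, c ⋆ (c ⋆ a)), (d ⋆ c) ⋆ (h(a ⋆ c, h(d, c, c), (c ⋆ d) ⋆ a) ⋆ h(f(c, c, d), h(d, d, a), g(d, c)))), c)  →  g(h(f(a ⋆ c ⋆ c ⋆ c, a ⋆ a, a ⋆ d ⋆ d) ⋆ g(a ⋆ a, a ⋆ c) ⋆ h(f(a, a, c), g(d, c), h(a, a, d)), h(a ⋆ a ⋆ d ⋆ d, a ⋆ a ⋆ a ⋆ c, a ⋆ c ⋆ c) ⋆ h(c ⋆ c ⋆ c, a ⋆ c ⋆ c, a ⋆ c ⋆ d), c ⋆ d ⋆ h(a ⋆ c, h(d, c, c), a ⋆ c ⋆ d) ⋆ h(f(c, c, d), h(d, d, a), g(d, c))), c)
Sort arguments:  c ⋆ c ⋆ d ⋆ d ⋆ g(h(f(a ⋆ c ⋆ c ⋆ c, a ⋆ a, a ⋆ d ⋆ d) ⋆ g(a ⋆ a, a ⋆ c) ⋆ h(f(a, a, c), g(d, c), h(a, a, d)), h(a ⋆ a ⋆ d ⋆ d, a ⋆ a ⋆ a ⋆ c, a ⋆ c ⋆ c) ⋆ h(c ⋆ c ⋆ c, a ⋆ c ⋆ c, a ⋆ c ⋆ d), c ⋆ d ⋆ h(a ⋆ c, h(d, c, c), a ⋆ c ⋆ d) ⋆ h(f(c, c, d), h(d, d, a), g(d, c))), c)

Answer: c ⋆ c ⋆ d ⋆ d ⋆ g(h(f(a ⋆ c ⋆ c ⋆ c, a ⋆ a, a ⋆ d ⋆ d) ⋆ g(a ⋆ a, a ⋆ c) ⋆ h(f(a, a, c), g(d, c), h(a, a, d)), h(a ⋆ a ⋆ d ⋆ d, a ⋆ a ⋆ a ⋆ c, a ⋆ c ⋆ c) ⋆ h(c ⋆ c ⋆ c, a ⋆ c ⋆ c, a ⋆ c ⋆ d), c ⋆ d ⋆ h(a ⋆ c, h(d, c, c), a ⋆ c ⋆ d) ⋆ h(f(c, c, d), h(d, d, a), g(d, c))), c)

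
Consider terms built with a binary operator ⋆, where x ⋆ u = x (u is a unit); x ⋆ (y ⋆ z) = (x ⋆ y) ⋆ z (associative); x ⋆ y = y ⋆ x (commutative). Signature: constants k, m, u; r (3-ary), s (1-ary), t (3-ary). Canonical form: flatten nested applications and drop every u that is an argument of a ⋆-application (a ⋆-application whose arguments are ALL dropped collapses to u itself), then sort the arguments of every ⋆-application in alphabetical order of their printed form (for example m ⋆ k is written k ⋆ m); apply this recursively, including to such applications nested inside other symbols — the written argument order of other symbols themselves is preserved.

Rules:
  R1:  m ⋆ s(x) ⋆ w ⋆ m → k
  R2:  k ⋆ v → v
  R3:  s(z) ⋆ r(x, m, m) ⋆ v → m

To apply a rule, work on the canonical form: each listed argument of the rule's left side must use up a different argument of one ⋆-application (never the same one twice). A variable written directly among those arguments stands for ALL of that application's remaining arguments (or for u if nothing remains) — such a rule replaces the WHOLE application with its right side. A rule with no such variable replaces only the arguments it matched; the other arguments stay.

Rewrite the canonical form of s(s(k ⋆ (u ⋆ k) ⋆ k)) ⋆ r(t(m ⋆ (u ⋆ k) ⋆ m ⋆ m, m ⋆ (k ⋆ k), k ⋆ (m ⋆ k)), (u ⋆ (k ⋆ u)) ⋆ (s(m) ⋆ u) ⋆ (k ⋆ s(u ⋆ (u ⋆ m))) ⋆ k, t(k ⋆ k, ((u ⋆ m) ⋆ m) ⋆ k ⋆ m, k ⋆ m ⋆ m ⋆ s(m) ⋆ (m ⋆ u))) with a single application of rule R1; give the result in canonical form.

Answer: r(t(k ⋆ m ⋆ m ⋆ m, k ⋆ k ⋆ m, k ⋆ k ⋆ m), k ⋆ k ⋆ k ⋆ s(m) ⋆ s(m), t(k ⋆ k, k ⋆ m ⋆ m ⋆ m, k)) ⋆ s(s(k ⋆ k ⋆ k))

Derivation:
Canonical form:  r(t(k ⋆ m ⋆ m ⋆ m, k ⋆ k ⋆ m, k ⋆ k ⋆ m), k ⋆ k ⋆ k ⋆ s(m) ⋆ s(m), t(k ⋆ k, k ⋆ m ⋆ m ⋆ m, k ⋆ m ⋆ m ⋆ m ⋆ s(m))) ⋆ s(s(k ⋆ k ⋆ k))
R1 matches:  uses m, m, s(m);  w := k ⋆ m, x := m
Every leftover argument binds to the variable; the entire application is replaced.
Giving:  r(t(k ⋆ m ⋆ m ⋆ m, k ⋆ k ⋆ m, k ⋆ k ⋆ m), k ⋆ k ⋆ k ⋆ s(m) ⋆ s(m), t(k ⋆ k, k ⋆ m ⋆ m ⋆ m, k)) ⋆ s(s(k ⋆ k ⋆ k))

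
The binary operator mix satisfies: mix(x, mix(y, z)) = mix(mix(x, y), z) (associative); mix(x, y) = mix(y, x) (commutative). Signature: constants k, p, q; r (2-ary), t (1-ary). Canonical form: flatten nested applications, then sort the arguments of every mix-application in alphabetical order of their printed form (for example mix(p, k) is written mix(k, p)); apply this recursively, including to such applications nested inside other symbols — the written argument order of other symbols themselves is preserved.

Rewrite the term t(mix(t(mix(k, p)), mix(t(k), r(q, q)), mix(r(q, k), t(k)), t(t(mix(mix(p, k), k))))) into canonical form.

Work inside:  mix(t(mix(k, p)), mix(t(k), r(q, q)), mix(r(q, k), t(k)), t(t(mix(mix(p, k), k))))
Flatten:  mix(t(mix(k, p)), t(k), r(q, q), r(q, k), t(k), t(t(mix(mix(p, k), k))))
Simplify inside:  t(t(mix(mix(p, k), k)))  →  t(t(mix(k, k, p)))
Sort:  mix(r(q, k), r(q, q), t(k), t(k), t(mix(k, p)), t(t(mix(k, k, p))))
Reassemble:  t(mix(r(q, k), r(q, q), t(k), t(k), t(mix(k, p)), t(t(mix(k, k, p)))))

Answer: t(mix(r(q, k), r(q, q), t(k), t(k), t(mix(k, p)), t(t(mix(k, k, p)))))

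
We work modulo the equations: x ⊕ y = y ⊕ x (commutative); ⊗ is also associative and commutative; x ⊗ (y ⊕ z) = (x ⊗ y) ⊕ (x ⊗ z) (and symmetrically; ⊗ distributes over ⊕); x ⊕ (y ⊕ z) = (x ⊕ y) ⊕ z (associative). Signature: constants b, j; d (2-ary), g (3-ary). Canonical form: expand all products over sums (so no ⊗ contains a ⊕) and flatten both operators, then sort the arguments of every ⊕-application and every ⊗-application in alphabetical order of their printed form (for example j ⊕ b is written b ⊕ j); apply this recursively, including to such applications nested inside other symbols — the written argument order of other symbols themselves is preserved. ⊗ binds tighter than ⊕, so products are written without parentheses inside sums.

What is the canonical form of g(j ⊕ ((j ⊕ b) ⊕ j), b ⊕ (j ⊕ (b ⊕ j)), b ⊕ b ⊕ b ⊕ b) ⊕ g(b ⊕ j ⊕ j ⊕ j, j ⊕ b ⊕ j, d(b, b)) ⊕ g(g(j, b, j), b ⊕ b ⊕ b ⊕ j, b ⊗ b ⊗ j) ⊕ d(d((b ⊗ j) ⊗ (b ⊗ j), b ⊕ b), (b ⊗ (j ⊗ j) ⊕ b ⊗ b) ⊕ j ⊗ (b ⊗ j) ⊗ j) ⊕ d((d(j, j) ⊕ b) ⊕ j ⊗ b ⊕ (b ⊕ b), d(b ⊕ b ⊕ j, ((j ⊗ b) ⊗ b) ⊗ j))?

Answer: d(b ⊕ b ⊕ b ⊕ b ⊗ j ⊕ d(j, j), d(b ⊕ b ⊕ j, b ⊗ b ⊗ j ⊗ j)) ⊕ d(d(b ⊗ b ⊗ j ⊗ j, b ⊕ b), b ⊗ b ⊕ b ⊗ j ⊗ j ⊕ b ⊗ j ⊗ j ⊗ j) ⊕ g(b ⊕ j ⊕ j ⊕ j, b ⊕ b ⊕ j ⊕ j, b ⊕ b ⊕ b ⊕ b) ⊕ g(b ⊕ j ⊕ j ⊕ j, b ⊕ j ⊕ j, d(b, b)) ⊕ g(g(j, b, j), b ⊕ b ⊕ b ⊕ j, b ⊗ b ⊗ j)

Derivation:
Merge nested applications:  g(b ⊕ j ⊕ j ⊕ j, b ⊕ b ⊕ j ⊕ j, b ⊕ b ⊕ b ⊕ b) ⊕ g(b ⊕ j ⊕ j ⊕ j, b ⊕ j ⊕ j, d(b, b)) ⊕ g(g(j, b, j), b ⊕ b ⊕ b ⊕ j, b ⊗ b ⊗ j) ⊕ d(d(b ⊗ b ⊗ j ⊗ j, b ⊕ b), b ⊗ b ⊕ b ⊗ j ⊗ j ⊕ b ⊗ j ⊗ j ⊗ j) ⊕ d(b ⊕ b ⊕ b ⊕ b ⊗ j ⊕ d(j, j), d(b ⊕ b ⊕ j, b ⊗ b ⊗ j ⊗ j))
Order the arguments:  d(b ⊕ b ⊕ b ⊕ b ⊗ j ⊕ d(j, j), d(b ⊕ b ⊕ j, b ⊗ b ⊗ j ⊗ j)) ⊕ d(d(b ⊗ b ⊗ j ⊗ j, b ⊕ b), b ⊗ b ⊕ b ⊗ j ⊗ j ⊕ b ⊗ j ⊗ j ⊗ j) ⊕ g(b ⊕ j ⊕ j ⊕ j, b ⊕ b ⊕ j ⊕ j, b ⊕ b ⊕ b ⊕ b) ⊕ g(b ⊕ j ⊕ j ⊕ j, b ⊕ j ⊕ j, d(b, b)) ⊕ g(g(j, b, j), b ⊕ b ⊕ b ⊕ j, b ⊗ b ⊗ j)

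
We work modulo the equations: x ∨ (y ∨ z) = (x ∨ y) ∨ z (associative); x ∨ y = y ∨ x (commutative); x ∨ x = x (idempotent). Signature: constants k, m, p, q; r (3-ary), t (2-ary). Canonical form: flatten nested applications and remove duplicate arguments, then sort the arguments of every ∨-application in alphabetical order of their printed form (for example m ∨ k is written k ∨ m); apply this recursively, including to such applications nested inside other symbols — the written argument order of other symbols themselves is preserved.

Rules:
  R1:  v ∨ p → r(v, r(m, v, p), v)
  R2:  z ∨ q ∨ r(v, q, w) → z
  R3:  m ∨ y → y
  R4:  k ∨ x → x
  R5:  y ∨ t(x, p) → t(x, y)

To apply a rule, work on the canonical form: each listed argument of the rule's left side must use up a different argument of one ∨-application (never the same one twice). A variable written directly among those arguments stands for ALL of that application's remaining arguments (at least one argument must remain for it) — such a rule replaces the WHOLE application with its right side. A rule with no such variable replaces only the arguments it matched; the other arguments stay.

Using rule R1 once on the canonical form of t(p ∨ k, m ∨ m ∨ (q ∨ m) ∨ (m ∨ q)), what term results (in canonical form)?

Canonical form:  t(k ∨ p, m ∨ q)
Apply R1:  consuming p;  v := k
Every leftover argument binds to the variable; the entire application is replaced.
Result:  t(r(k, r(m, k, p), k), m ∨ q)

Answer: t(r(k, r(m, k, p), k), m ∨ q)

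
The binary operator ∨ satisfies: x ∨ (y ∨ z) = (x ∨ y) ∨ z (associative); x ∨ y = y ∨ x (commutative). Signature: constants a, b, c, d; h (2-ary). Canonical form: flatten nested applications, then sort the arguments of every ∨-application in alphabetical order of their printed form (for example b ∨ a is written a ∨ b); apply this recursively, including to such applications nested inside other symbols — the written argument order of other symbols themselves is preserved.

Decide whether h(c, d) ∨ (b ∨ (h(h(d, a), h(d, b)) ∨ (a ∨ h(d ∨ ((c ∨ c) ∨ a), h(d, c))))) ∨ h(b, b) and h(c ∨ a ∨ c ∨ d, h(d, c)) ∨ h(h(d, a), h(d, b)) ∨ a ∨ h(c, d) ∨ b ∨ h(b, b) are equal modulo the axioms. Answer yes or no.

Answer: yes — both canonical forms are a ∨ b ∨ h(a ∨ c ∨ c ∨ d, h(d, c)) ∨ h(b, b) ∨ h(c, d) ∨ h(h(d, a), h(d, b))

Derivation:
Left:  h(c, d) ∨ (b ∨ (h(h(d, a), h(d, b)) ∨ (a ∨ h(d ∨ ((c ∨ c) ∨ a), h(d, c))))) ∨ h(b, b)
  Flatten:  h(c, d) ∨ b ∨ h(h(d, a), h(d, b)) ∨ a ∨ h(d ∨ ((c ∨ c) ∨ a), h(d, c)) ∨ h(b, b)
  Simplify inside:  h(d ∨ ((c ∨ c) ∨ a), h(d, c))  →  h(a ∨ c ∨ c ∨ d, h(d, c))
  Order the arguments:  a ∨ b ∨ h(a ∨ c ∨ c ∨ d, h(d, c)) ∨ h(b, b) ∨ h(c, d) ∨ h(h(d, a), h(d, b))
Right:  h(c ∨ a ∨ c ∨ d, h(d, c)) ∨ h(h(d, a), h(d, b)) ∨ a ∨ h(c, d) ∨ b ∨ h(b, b)
  Inside:  h(c ∨ a ∨ c ∨ d, h(d, c))  →  h(a ∨ c ∨ c ∨ d, h(d, c))
  Order the arguments:  a ∨ b ∨ h(a ∨ c ∨ c ∨ d, h(d, c)) ∨ h(b, b) ∨ h(c, d) ∨ h(h(d, a), h(d, b))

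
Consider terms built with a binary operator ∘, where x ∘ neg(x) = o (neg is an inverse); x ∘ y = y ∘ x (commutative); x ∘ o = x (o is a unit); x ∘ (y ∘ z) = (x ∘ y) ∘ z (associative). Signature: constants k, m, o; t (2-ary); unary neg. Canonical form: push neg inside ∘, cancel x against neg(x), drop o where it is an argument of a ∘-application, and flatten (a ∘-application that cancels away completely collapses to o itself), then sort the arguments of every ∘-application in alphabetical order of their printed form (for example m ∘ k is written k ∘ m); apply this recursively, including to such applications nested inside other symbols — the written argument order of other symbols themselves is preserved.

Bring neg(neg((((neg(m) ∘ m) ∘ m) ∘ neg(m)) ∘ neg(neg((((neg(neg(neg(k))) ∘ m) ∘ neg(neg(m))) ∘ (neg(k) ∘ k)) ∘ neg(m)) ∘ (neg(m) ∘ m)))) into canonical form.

Push neg inside:  distribute neg over ∘ and collapse double neg
Combine occurrences:  m ∘ neg(k)

Answer: m ∘ neg(k)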